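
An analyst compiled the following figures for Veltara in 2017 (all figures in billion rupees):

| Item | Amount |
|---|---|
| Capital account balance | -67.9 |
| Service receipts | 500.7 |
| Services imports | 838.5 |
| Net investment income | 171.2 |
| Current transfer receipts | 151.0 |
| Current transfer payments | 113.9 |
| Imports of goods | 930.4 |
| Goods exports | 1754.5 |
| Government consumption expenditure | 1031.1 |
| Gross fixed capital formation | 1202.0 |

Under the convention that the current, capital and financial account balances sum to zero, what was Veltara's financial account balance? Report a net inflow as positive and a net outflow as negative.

Goods balance = 1754.5 - 930.4 = 824.1
Services balance = 500.7 - 838.5 = -337.8
Trade balance (goods + services) = 824.1 + (-337.8) = 486.3
Net primary income = 171.2
Net secondary income = 151.0 - 113.9 = 37.1
Current account = 486.3 + 171.2 + 37.1 = 694.6
Financial account = -(694.6 + (-67.9)) = -626.7

-626.7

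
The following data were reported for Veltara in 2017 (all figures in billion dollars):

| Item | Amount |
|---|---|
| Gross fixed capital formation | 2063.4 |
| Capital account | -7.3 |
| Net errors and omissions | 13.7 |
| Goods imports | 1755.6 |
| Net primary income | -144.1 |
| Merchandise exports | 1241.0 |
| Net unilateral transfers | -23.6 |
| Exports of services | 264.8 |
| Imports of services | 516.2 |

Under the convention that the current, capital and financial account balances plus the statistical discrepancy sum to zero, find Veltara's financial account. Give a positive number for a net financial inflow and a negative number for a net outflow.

Goods balance = 1241.0 - 1755.6 = -514.6
Services balance = 264.8 - 516.2 = -251.4
Trade balance (goods + services) = -514.6 + (-251.4) = -766.0
Net primary income = -144.1
Net secondary income = -23.6
Current account = -766.0 + (-144.1) + (-23.6) = -933.7
Financial account = -(-933.7 + (-7.3) + 13.7) = 927.3

927.3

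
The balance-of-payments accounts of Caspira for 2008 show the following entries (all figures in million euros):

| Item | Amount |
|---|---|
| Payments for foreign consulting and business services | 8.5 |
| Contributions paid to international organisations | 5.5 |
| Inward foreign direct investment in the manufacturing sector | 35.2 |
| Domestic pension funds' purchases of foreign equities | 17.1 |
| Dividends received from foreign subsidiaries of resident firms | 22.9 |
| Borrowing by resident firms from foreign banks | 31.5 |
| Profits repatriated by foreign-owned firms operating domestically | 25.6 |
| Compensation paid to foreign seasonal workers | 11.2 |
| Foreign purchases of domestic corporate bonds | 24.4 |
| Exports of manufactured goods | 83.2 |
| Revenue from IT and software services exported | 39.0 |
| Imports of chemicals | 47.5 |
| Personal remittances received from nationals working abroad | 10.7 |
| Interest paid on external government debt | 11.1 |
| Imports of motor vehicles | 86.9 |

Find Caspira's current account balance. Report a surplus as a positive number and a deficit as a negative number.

Goods: -86.9 + 83.2 - 47.5 = -51.2
Services: -8.5 + 39.0 = 30.5
Primary income: -11.1 - 11.2 - 25.6 + 22.9 = -25.0
Secondary income: -5.5 + 10.7 = 5.2
Current account = (-51.2) + 30.5 + (-25.0) + 5.2 = -40.5
(Excluded from the current account — financial account: inward foreign direct investment in the manufacturing sector 35.2, domestic pension funds' purchases of foreign equities 17.1, borrowing by resident firms from foreign banks 31.5, foreign purchases of domestic corporate bonds 24.4.)

-40.5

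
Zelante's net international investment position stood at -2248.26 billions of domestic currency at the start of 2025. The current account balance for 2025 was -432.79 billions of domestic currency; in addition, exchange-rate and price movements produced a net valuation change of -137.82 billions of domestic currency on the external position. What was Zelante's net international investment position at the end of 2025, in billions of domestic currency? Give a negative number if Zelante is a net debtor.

-2818.87

Change in NIIP = current account + net valuation change = -432.79 + (-137.82) = -570.61
End-of-year NIIP = -2248.26 + (-570.61) = -2818.87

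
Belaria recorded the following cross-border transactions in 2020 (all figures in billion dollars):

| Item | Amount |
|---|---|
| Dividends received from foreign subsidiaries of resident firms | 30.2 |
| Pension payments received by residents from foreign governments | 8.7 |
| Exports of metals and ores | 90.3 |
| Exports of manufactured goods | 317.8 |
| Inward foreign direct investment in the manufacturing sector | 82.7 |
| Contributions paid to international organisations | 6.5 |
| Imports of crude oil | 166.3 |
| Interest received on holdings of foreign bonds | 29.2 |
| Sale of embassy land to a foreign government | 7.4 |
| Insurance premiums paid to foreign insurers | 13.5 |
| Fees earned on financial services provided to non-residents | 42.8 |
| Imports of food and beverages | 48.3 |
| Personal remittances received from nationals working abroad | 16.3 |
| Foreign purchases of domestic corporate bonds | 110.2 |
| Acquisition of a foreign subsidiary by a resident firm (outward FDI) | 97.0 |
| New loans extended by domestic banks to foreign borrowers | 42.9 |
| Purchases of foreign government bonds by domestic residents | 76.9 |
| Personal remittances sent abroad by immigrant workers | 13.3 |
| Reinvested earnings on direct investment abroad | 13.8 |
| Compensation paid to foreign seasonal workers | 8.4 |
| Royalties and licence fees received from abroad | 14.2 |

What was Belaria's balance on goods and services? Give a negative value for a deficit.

237.0

Goods: -166.3 - 48.3 + 90.3 + 317.8 = 193.5
Services: 42.8 + 14.2 - 13.5 = 43.5
Trade balance = 193.5 + 43.5 = 237.0
(Excluded from the trade balance — primary income: dividends received from foreign subsidiaries of resident firms 30.2, interest received on holdings of foreign bonds 29.2, reinvested earnings on direct investment abroad 13.8, compensation paid to foreign seasonal workers 8.4; secondary income: pension payments received by residents from foreign governments 8.7, contributions paid to international organisations 6.5, personal remittances received from nationals working abroad 16.3, personal remittances sent abroad by immigrant workers 13.3; financial account: inward foreign direct investment in the manufacturing sector 82.7, foreign purchases of domestic corporate bonds 110.2, acquisition of a foreign subsidiary by a resident firm (outward FDI) 97.0, new loans extended by domestic banks to foreign borrowers 42.9, purchases of foreign government bonds by domestic residents 76.9; capital account: sale of embassy land to a foreign government 7.4.)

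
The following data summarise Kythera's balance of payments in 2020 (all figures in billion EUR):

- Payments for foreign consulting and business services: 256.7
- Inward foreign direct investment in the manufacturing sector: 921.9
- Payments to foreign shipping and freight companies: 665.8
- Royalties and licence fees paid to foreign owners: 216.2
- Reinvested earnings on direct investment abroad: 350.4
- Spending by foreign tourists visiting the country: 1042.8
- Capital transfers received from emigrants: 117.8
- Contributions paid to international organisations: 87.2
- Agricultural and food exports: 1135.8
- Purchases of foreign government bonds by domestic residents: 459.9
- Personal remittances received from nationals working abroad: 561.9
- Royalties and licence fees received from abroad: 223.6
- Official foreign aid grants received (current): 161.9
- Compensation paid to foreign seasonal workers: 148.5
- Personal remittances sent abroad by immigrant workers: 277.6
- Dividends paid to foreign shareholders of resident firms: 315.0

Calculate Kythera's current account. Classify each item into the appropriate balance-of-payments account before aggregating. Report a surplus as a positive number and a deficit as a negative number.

1509.4

Goods: 1135.8
Services: -665.8 + 1042.8 - 216.2 - 256.7 + 223.6 = 127.7
Primary income: -148.5 + 350.4 - 315.0 = -113.1
Secondary income: -87.2 + 561.9 + 161.9 - 277.6 = 359.0
Current account = 1135.8 + 127.7 + (-113.1) + 359.0 = 1509.4
(Excluded from the current account — financial account: inward foreign direct investment in the manufacturing sector 921.9, purchases of foreign government bonds by domestic residents 459.9; capital account: capital transfers received from emigrants 117.8.)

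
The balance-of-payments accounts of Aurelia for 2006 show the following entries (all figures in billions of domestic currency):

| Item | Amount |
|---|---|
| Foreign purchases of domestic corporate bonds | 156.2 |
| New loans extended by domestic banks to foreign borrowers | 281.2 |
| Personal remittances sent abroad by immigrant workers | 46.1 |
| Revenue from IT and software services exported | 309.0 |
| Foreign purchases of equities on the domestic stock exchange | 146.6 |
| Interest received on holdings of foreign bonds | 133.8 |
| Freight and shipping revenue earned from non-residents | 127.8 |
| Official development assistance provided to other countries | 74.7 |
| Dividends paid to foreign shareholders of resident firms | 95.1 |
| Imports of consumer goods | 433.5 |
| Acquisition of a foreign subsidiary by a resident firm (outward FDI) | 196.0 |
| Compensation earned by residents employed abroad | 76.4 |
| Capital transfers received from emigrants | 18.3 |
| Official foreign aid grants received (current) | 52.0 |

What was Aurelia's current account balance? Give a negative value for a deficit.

Goods: -433.5
Services: 127.8 + 309.0 = 436.8
Primary income: -95.1 + 76.4 + 133.8 = 115.1
Secondary income: -74.7 + 52.0 - 46.1 = -68.8
Current account = (-433.5) + 436.8 + 115.1 + (-68.8) = 49.6
(Excluded from the current account — financial account: foreign purchases of domestic corporate bonds 156.2, new loans extended by domestic banks to foreign borrowers 281.2, foreign purchases of equities on the domestic stock exchange 146.6, acquisition of a foreign subsidiary by a resident firm (outward FDI) 196.0; capital account: capital transfers received from emigrants 18.3.)

49.6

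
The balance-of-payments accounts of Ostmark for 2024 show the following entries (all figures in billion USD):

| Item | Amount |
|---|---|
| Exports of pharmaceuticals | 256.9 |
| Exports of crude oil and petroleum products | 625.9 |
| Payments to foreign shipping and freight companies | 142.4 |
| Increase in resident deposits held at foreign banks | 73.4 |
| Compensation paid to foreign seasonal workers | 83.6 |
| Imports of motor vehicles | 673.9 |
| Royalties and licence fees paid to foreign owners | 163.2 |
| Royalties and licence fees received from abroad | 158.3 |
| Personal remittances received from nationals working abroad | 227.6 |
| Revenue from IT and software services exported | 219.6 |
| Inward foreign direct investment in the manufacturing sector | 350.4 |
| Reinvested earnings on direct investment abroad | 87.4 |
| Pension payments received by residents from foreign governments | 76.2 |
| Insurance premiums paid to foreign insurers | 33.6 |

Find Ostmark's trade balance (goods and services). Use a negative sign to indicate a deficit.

247.6

Goods: 625.9 + 256.9 - 673.9 = 208.9
Services: -33.6 + 158.3 - 142.4 - 163.2 + 219.6 = 38.7
Trade balance = 208.9 + 38.7 = 247.6
(Excluded from the trade balance — financial account: increase in resident deposits held at foreign banks 73.4, inward foreign direct investment in the manufacturing sector 350.4; primary income: compensation paid to foreign seasonal workers 83.6, reinvested earnings on direct investment abroad 87.4; secondary income: personal remittances received from nationals working abroad 227.6, pension payments received by residents from foreign governments 76.2.)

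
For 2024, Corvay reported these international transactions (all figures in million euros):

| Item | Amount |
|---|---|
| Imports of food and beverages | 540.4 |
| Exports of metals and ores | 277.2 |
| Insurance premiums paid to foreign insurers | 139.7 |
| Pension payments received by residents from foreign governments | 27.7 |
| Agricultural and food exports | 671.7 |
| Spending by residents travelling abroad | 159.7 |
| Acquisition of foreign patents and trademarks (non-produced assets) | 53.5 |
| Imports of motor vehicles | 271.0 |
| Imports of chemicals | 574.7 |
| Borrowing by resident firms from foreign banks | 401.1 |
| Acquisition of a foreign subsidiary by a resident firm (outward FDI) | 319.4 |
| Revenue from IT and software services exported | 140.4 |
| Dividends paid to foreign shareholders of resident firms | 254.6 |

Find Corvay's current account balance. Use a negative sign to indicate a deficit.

-823.1

Goods: -271.0 + 277.2 - 574.7 + 671.7 - 540.4 = -437.2
Services: -139.7 + 140.4 - 159.7 = -159.0
Primary income: -254.6
Secondary income: 27.7
Current account = (-437.2) + (-159.0) + (-254.6) + 27.7 = -823.1
(Excluded from the current account — capital account: acquisition of foreign patents and trademarks (non-produced assets) 53.5; financial account: borrowing by resident firms from foreign banks 401.1, acquisition of a foreign subsidiary by a resident firm (outward FDI) 319.4.)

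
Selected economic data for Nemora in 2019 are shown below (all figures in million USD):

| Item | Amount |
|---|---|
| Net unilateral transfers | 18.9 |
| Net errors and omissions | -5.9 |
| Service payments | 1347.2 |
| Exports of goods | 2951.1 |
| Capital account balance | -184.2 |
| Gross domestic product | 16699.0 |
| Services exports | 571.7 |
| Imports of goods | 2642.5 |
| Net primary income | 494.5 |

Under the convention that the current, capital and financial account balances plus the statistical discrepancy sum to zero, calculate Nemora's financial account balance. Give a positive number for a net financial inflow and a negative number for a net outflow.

143.6

Goods balance = 2951.1 - 2642.5 = 308.6
Services balance = 571.7 - 1347.2 = -775.5
Trade balance (goods + services) = 308.6 + (-775.5) = -466.9
Net primary income = 494.5
Net secondary income = 18.9
Current account = -466.9 + 494.5 + 18.9 = 46.5
Financial account = -(46.5 + (-184.2) + (-5.9)) = 143.6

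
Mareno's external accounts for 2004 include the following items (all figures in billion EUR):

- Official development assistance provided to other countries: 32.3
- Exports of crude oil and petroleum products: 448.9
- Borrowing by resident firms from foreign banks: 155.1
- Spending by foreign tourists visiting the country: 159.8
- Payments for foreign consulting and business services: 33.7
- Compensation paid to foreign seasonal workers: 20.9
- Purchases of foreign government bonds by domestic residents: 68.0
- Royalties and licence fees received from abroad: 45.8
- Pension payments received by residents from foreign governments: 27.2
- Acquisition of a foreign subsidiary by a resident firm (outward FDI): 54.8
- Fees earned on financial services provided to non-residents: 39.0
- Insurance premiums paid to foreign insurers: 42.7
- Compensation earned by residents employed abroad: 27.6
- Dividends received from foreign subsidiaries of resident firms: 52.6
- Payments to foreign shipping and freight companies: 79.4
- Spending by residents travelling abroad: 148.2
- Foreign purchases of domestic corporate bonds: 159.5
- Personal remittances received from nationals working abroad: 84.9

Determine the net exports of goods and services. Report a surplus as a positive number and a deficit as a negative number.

389.5

Goods: 448.9
Services: -42.7 + 159.8 + 45.8 - 79.4 - 33.7 - 148.2 + 39.0 = -59.4
Trade balance = 448.9 + (-59.4) = 389.5
(Excluded from the trade balance — secondary income: official development assistance provided to other countries 32.3, pension payments received by residents from foreign governments 27.2, personal remittances received from nationals working abroad 84.9; financial account: borrowing by resident firms from foreign banks 155.1, purchases of foreign government bonds by domestic residents 68.0, acquisition of a foreign subsidiary by a resident firm (outward FDI) 54.8, foreign purchases of domestic corporate bonds 159.5; primary income: compensation paid to foreign seasonal workers 20.9, compensation earned by residents employed abroad 27.6, dividends received from foreign subsidiaries of resident firms 52.6.)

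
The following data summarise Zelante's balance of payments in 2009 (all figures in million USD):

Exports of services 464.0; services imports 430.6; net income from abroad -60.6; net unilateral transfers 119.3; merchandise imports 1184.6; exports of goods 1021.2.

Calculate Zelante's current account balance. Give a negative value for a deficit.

-71.3

Goods balance = 1021.2 - 1184.6 = -163.4
Services balance = 464.0 - 430.6 = 33.4
Trade balance (goods + services) = -163.4 + 33.4 = -130.0
Net primary income = -60.6
Net secondary income = 119.3
Current account = -130.0 + (-60.6) + 119.3 = -71.3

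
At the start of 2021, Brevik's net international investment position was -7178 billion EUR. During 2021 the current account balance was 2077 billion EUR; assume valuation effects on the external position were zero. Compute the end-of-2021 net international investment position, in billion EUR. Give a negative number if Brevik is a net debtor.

-5101

With no valuation effects, change in NIIP = current account = 2077
End-of-year NIIP = -7178 + 2077 = -5101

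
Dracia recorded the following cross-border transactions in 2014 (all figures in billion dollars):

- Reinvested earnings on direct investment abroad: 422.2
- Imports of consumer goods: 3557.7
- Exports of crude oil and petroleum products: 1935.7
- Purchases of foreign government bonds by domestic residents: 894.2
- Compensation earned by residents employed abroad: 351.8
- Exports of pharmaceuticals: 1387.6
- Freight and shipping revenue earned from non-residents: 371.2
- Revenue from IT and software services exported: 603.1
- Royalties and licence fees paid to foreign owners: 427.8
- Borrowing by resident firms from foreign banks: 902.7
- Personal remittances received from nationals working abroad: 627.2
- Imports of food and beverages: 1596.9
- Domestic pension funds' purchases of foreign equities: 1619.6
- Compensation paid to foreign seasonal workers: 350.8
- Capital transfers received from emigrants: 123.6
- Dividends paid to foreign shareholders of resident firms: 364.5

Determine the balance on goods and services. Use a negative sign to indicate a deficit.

-1284.8

Goods: -1596.9 + 1935.7 + 1387.6 - 3557.7 = -1831.3
Services: 603.1 + 371.2 - 427.8 = 546.5
Trade balance = -1831.3 + 546.5 = -1284.8
(Excluded from the trade balance — primary income: reinvested earnings on direct investment abroad 422.2, compensation earned by residents employed abroad 351.8, compensation paid to foreign seasonal workers 350.8, dividends paid to foreign shareholders of resident firms 364.5; financial account: purchases of foreign government bonds by domestic residents 894.2, borrowing by resident firms from foreign banks 902.7, domestic pension funds' purchases of foreign equities 1619.6; secondary income: personal remittances received from nationals working abroad 627.2; capital account: capital transfers received from emigrants 123.6.)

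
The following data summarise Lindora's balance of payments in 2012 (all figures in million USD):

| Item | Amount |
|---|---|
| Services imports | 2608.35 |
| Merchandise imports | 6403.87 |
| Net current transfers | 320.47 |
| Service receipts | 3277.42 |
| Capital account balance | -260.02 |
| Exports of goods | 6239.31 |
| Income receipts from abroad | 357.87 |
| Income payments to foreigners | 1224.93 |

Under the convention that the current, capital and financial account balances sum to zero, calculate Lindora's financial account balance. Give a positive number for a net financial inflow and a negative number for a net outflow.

Goods balance = 6239.31 - 6403.87 = -164.56
Services balance = 3277.42 - 2608.35 = 669.07
Trade balance (goods + services) = -164.56 + 669.07 = 504.51
Net primary income = 357.87 - 1224.93 = -867.06
Net secondary income = 320.47
Current account = 504.51 + (-867.06) + 320.47 = -42.08
Financial account = -(-42.08 + (-260.02)) = 302.10

302.10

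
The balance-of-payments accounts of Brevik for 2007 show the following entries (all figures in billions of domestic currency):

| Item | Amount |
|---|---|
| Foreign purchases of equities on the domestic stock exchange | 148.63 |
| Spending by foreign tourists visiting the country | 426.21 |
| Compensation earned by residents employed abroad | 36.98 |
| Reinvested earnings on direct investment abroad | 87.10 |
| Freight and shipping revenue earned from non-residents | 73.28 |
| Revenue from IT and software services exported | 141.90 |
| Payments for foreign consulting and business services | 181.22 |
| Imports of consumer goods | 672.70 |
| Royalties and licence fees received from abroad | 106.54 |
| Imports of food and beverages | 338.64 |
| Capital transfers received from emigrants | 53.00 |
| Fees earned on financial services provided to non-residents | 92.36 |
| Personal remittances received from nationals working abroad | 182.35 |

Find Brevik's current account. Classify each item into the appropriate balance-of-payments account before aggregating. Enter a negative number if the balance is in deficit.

-45.84

Goods: -672.70 - 338.64 = -1011.34
Services: 426.21 + 106.54 + 73.28 - 181.22 + 92.36 + 141.90 = 659.07
Primary income: 87.10 + 36.98 = 124.08
Secondary income: 182.35
Current account = (-1011.34) + 659.07 + 124.08 + 182.35 = -45.84
(Excluded from the current account — financial account: foreign purchases of equities on the domestic stock exchange 148.63; capital account: capital transfers received from emigrants 53.00.)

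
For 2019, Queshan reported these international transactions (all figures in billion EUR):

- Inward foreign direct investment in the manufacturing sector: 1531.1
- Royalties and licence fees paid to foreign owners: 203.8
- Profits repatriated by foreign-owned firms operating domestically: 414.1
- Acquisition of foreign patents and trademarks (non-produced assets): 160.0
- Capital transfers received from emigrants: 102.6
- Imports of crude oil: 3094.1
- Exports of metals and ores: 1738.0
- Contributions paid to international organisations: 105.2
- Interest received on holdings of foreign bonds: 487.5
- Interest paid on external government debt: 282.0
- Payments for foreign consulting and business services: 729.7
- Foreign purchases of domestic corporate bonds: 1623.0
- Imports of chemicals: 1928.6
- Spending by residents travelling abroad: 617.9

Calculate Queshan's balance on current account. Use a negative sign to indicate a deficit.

Goods: -1928.6 + 1738.0 - 3094.1 = -3284.7
Services: -203.8 - 729.7 - 617.9 = -1551.4
Primary income: 487.5 - 282.0 - 414.1 = -208.6
Secondary income: -105.2
Current account = (-3284.7) + (-1551.4) + (-208.6) + (-105.2) = -5149.9
(Excluded from the current account — financial account: inward foreign direct investment in the manufacturing sector 1531.1, foreign purchases of domestic corporate bonds 1623.0; capital account: acquisition of foreign patents and trademarks (non-produced assets) 160.0, capital transfers received from emigrants 102.6.)

-5149.9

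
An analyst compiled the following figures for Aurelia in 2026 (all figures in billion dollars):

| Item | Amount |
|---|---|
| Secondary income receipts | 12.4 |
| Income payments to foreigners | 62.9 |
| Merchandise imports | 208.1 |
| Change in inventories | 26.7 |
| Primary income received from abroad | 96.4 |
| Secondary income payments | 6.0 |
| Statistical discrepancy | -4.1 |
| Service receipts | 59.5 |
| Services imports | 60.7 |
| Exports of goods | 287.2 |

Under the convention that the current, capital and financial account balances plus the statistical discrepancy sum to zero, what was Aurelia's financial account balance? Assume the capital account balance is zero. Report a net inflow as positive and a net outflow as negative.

Goods balance = 287.2 - 208.1 = 79.1
Services balance = 59.5 - 60.7 = -1.2
Trade balance (goods + services) = 79.1 + (-1.2) = 77.9
Net primary income = 96.4 - 62.9 = 33.5
Net secondary income = 12.4 - 6.0 = 6.4
Current account = 77.9 + 33.5 + 6.4 = 117.8
Financial account = -(117.8 + (-4.1)) = -113.7

-113.7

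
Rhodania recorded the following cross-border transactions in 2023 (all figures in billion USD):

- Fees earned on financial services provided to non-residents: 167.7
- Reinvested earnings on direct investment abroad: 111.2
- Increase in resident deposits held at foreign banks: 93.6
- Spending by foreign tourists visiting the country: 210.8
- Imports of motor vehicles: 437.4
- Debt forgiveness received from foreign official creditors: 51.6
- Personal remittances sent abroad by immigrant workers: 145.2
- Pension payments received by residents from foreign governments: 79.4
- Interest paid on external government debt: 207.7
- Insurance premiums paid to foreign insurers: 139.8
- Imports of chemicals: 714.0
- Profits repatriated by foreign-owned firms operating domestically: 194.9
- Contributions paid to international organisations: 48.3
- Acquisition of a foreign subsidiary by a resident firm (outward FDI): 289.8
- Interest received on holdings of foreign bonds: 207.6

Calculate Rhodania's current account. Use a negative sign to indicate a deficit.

Goods: -437.4 - 714.0 = -1151.4
Services: -139.8 + 210.8 + 167.7 = 238.7
Primary income: 111.2 - 207.7 - 194.9 + 207.6 = -83.8
Secondary income: -145.2 - 48.3 + 79.4 = -114.1
Current account = (-1151.4) + 238.7 + (-83.8) + (-114.1) = -1110.6
(Excluded from the current account — financial account: increase in resident deposits held at foreign banks 93.6, acquisition of a foreign subsidiary by a resident firm (outward FDI) 289.8; capital account: debt forgiveness received from foreign official creditors 51.6.)

-1110.6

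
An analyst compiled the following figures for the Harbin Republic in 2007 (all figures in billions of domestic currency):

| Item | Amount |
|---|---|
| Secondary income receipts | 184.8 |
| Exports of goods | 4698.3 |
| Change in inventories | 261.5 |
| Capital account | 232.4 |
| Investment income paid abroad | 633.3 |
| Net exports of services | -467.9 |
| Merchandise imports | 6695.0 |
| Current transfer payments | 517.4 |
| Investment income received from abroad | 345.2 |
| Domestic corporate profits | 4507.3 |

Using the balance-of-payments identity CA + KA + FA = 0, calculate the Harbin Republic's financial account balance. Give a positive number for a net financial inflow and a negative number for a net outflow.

2852.9

Goods balance = 4698.3 - 6695.0 = -1996.7
Services balance = -467.9
Trade balance (goods + services) = -1996.7 + (-467.9) = -2464.6
Net primary income = 345.2 - 633.3 = -288.1
Net secondary income = 184.8 - 517.4 = -332.6
Current account = -2464.6 + (-288.1) + (-332.6) = -3085.3
Financial account = -(-3085.3 + 232.4) = 2852.9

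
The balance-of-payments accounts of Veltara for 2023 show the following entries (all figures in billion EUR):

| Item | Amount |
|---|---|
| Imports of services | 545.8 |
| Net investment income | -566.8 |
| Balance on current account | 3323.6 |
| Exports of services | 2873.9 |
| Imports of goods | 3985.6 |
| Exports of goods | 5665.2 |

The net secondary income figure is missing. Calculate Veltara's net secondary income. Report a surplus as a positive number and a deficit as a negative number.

-117.3

Current account = goods balance + services balance + net primary income + net secondary income
Sum of the known components = 3440.9
Net secondary income = CA - (known components) = 3323.6 - 3440.9 = -117.3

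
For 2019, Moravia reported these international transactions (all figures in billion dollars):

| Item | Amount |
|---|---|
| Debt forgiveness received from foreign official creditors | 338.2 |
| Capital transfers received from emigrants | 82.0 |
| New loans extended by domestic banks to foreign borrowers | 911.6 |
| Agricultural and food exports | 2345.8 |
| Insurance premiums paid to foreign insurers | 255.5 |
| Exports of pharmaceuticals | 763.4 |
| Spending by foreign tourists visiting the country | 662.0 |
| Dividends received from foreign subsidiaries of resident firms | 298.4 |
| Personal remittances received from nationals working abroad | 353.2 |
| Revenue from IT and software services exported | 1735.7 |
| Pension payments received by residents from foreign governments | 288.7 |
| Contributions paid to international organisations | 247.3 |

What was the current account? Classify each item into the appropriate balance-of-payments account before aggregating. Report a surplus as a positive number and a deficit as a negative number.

5944.4

Goods: 763.4 + 2345.8 = 3109.2
Services: 662.0 - 255.5 + 1735.7 = 2142.2
Primary income: 298.4
Secondary income: 353.2 - 247.3 + 288.7 = 394.6
Current account = 3109.2 + 2142.2 + 298.4 + 394.6 = 5944.4
(Excluded from the current account — capital account: debt forgiveness received from foreign official creditors 338.2, capital transfers received from emigrants 82.0; financial account: new loans extended by domestic banks to foreign borrowers 911.6.)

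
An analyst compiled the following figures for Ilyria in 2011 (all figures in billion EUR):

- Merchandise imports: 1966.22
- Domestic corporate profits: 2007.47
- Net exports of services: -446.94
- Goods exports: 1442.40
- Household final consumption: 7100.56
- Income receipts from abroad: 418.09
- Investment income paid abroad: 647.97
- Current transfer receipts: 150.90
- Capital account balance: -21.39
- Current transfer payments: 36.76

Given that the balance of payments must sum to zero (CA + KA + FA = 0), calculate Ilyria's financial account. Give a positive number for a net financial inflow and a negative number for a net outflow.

Goods balance = 1442.40 - 1966.22 = -523.82
Services balance = -446.94
Trade balance (goods + services) = -523.82 + (-446.94) = -970.76
Net primary income = 418.09 - 647.97 = -229.88
Net secondary income = 150.90 - 36.76 = 114.14
Current account = -970.76 + (-229.88) + 114.14 = -1086.50
Financial account = -(-1086.50 + (-21.39)) = 1107.89

1107.89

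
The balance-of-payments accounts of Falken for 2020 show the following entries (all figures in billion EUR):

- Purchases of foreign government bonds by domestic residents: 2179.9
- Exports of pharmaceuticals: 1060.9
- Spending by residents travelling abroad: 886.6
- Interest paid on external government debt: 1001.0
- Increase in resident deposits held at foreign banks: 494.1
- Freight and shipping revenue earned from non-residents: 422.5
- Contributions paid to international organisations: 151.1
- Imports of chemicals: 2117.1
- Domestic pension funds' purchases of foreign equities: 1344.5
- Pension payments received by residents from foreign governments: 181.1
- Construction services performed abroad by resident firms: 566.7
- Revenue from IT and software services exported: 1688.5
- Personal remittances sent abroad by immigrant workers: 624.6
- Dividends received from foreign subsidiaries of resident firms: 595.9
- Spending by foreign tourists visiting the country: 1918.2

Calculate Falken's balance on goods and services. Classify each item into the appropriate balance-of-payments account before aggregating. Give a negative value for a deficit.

Goods: -2117.1 + 1060.9 = -1056.2
Services: -886.6 + 1688.5 + 1918.2 + 566.7 + 422.5 = 3709.3
Trade balance = -1056.2 + 3709.3 = 2653.1
(Excluded from the trade balance — financial account: purchases of foreign government bonds by domestic residents 2179.9, increase in resident deposits held at foreign banks 494.1, domestic pension funds' purchases of foreign equities 1344.5; primary income: interest paid on external government debt 1001.0, dividends received from foreign subsidiaries of resident firms 595.9; secondary income: contributions paid to international organisations 151.1, pension payments received by residents from foreign governments 181.1, personal remittances sent abroad by immigrant workers 624.6.)

2653.1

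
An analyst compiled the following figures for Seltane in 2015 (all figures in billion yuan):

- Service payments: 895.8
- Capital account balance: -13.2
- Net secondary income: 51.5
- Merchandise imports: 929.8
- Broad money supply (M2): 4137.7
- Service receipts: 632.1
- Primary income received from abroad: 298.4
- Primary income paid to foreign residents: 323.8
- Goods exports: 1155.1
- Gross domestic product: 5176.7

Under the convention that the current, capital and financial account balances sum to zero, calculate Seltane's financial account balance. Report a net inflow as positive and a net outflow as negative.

25.5

Goods balance = 1155.1 - 929.8 = 225.3
Services balance = 632.1 - 895.8 = -263.7
Trade balance (goods + services) = 225.3 + (-263.7) = -38.4
Net primary income = 298.4 - 323.8 = -25.4
Net secondary income = 51.5
Current account = -38.4 + (-25.4) + 51.5 = -12.3
Financial account = -(-12.3 + (-13.2)) = 25.5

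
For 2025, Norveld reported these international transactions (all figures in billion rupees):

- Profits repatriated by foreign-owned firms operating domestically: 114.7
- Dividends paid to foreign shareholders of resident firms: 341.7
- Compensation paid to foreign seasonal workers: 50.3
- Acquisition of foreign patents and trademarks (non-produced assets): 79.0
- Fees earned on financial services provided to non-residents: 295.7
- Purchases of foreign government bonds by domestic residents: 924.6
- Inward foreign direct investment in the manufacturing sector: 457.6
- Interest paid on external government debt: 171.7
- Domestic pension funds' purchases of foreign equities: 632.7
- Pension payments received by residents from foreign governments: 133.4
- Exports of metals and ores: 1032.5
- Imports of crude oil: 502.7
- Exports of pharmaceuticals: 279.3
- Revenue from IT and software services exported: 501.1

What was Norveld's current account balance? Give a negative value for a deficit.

1060.9

Goods: 279.3 + 1032.5 - 502.7 = 809.1
Services: 295.7 + 501.1 = 796.8
Primary income: -50.3 - 341.7 - 114.7 - 171.7 = -678.4
Secondary income: 133.4
Current account = 809.1 + 796.8 + (-678.4) + 133.4 = 1060.9
(Excluded from the current account — capital account: acquisition of foreign patents and trademarks (non-produced assets) 79.0; financial account: purchases of foreign government bonds by domestic residents 924.6, inward foreign direct investment in the manufacturing sector 457.6, domestic pension funds' purchases of foreign equities 632.7.)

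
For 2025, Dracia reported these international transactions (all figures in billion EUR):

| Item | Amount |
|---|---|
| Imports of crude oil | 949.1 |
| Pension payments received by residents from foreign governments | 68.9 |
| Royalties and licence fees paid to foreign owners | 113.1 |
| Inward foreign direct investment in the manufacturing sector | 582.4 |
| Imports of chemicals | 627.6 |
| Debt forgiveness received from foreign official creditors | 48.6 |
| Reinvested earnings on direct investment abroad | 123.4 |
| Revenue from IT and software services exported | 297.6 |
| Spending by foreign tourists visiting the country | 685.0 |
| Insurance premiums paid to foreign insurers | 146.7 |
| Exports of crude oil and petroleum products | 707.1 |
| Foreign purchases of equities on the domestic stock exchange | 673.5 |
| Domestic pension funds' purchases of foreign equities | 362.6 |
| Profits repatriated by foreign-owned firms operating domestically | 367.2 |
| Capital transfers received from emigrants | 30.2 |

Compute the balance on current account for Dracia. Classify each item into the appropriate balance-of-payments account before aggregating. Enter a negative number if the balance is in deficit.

-321.7

Goods: 707.1 - 949.1 - 627.6 = -869.6
Services: -146.7 + 685.0 + 297.6 - 113.1 = 722.8
Primary income: 123.4 - 367.2 = -243.8
Secondary income: 68.9
Current account = (-869.6) + 722.8 + (-243.8) + 68.9 = -321.7
(Excluded from the current account — financial account: inward foreign direct investment in the manufacturing sector 582.4, foreign purchases of equities on the domestic stock exchange 673.5, domestic pension funds' purchases of foreign equities 362.6; capital account: debt forgiveness received from foreign official creditors 48.6, capital transfers received from emigrants 30.2.)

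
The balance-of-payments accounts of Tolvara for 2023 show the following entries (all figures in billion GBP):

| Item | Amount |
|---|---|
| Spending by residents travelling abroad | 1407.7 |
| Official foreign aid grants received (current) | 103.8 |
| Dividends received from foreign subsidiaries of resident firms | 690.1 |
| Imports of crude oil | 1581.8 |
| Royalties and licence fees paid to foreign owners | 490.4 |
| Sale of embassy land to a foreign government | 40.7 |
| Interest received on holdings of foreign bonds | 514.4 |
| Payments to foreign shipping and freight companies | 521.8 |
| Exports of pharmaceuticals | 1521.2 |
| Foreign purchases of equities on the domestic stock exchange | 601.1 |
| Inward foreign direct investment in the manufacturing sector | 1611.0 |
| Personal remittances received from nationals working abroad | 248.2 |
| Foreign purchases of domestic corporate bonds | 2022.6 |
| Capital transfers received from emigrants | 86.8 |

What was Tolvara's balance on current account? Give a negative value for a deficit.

Goods: 1521.2 - 1581.8 = -60.6
Services: -1407.7 - 490.4 - 521.8 = -2419.9
Primary income: 690.1 + 514.4 = 1204.5
Secondary income: 103.8 + 248.2 = 352.0
Current account = (-60.6) + (-2419.9) + 1204.5 + 352.0 = -924.0
(Excluded from the current account — capital account: sale of embassy land to a foreign government 40.7, capital transfers received from emigrants 86.8; financial account: foreign purchases of equities on the domestic stock exchange 601.1, inward foreign direct investment in the manufacturing sector 1611.0, foreign purchases of domestic corporate bonds 2022.6.)

-924.0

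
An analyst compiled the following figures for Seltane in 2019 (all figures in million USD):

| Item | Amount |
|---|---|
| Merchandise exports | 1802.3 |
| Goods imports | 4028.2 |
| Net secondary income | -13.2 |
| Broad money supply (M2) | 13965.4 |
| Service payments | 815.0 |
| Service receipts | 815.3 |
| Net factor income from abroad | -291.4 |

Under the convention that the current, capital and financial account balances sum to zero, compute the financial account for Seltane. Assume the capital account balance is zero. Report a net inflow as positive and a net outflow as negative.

Goods balance = 1802.3 - 4028.2 = -2225.9
Services balance = 815.3 - 815.0 = 0.3
Trade balance (goods + services) = -2225.9 + 0.3 = -2225.6
Net primary income = -291.4
Net secondary income = -13.2
Current account = -2225.6 + (-291.4) + (-13.2) = -2530.2
Financial account = -(-2530.2) = 2530.2

2530.2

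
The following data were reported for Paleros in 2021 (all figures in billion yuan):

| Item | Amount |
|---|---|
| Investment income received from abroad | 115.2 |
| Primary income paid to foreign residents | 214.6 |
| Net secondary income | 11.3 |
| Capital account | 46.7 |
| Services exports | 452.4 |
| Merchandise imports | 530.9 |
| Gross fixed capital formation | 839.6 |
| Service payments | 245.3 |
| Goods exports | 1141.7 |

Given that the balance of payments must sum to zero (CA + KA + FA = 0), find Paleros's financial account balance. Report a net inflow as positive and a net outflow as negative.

-776.5

Goods balance = 1141.7 - 530.9 = 610.8
Services balance = 452.4 - 245.3 = 207.1
Trade balance (goods + services) = 610.8 + 207.1 = 817.9
Net primary income = 115.2 - 214.6 = -99.4
Net secondary income = 11.3
Current account = 817.9 + (-99.4) + 11.3 = 729.8
Financial account = -(729.8 + 46.7) = -776.5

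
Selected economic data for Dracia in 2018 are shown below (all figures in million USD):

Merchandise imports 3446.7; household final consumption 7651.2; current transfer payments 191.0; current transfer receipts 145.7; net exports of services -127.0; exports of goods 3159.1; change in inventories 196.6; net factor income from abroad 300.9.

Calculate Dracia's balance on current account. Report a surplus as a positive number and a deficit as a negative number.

Goods balance = 3159.1 - 3446.7 = -287.6
Services balance = -127.0
Trade balance (goods + services) = -287.6 + (-127.0) = -414.6
Net primary income = 300.9
Net secondary income = 145.7 - 191.0 = -45.3
Current account = -414.6 + 300.9 + (-45.3) = -159.0

-159.0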